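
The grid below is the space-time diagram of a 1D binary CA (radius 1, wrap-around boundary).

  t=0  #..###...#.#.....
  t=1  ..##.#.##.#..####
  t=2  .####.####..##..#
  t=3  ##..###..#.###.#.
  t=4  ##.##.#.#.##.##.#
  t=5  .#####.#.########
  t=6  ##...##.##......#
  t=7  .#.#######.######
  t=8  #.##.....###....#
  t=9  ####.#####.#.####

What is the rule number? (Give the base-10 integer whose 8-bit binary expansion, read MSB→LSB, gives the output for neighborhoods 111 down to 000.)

  ###|.  b7=0 t=0,i=4
  ##.|#  b6=1 t=0,i=5
  #.#|#  b5=1 t=0,i=10
  #..|.  b4=0 t=0,i=1
  .##|#  b3=1 t=0,i=3
  .#.|.  b2=0 t=0,i=0
  ..#|#  b1=1 t=0,i=2
  ...|#  b0=1 t=0,i=7
  bits 01101011 = 107

107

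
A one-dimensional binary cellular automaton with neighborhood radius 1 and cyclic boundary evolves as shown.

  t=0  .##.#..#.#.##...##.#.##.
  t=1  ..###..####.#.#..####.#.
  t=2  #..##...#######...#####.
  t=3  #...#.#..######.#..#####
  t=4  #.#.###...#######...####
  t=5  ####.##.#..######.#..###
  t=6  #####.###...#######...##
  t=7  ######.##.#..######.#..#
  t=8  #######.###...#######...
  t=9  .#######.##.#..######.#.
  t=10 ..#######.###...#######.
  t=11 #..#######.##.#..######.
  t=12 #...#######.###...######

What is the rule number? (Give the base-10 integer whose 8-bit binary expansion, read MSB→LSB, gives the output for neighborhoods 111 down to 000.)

229

  ###|#  b7=1 t=1,i=3
  ##.|#  b6=1 t=0,i=2
  #.#|#  b5=1 t=0,i=3
  #..|.  b4=0 t=0,i=5
  .##|.  b3=0 t=0,i=1
  .#.|#  b2=1 t=0,i=4
  ..#|.  b1=0 t=0,i=0
  ...|#  b0=1 t=0,i=14
  bits 11100101 = 229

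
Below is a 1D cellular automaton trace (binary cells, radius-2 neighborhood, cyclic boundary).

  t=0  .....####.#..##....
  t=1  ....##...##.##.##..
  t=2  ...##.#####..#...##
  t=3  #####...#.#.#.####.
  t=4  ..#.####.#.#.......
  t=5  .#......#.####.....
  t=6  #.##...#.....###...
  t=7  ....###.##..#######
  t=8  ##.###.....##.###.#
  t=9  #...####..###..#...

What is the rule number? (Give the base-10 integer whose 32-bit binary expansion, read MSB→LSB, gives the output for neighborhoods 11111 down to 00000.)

  [31] ##### => #  t=2,i=8
  [30] ####. => .  t=0,i=7
  [29] ###.# => .  t=0,i=8
  [28] ###.. => #  t=2,i=10
  [27] ##.## => .  t=1,i=11
  [26] ##.#. => #  t=0,i=9
  [25] ##..# => .  t=2,i=11
  [24] ##... => #  t=0,i=15
  [23] #.### => .  t=2,i=6
  [22] #.##. => .  t=1,i=12
  [21] #.#.# => .  t=3,i=10
  [20] #.#.. => #  t=0,i=10
  [19] #..## => #  t=0,i=12
  [18] #..#. => #  t=2,i=12
  [17] #...# => #  t=1,i=7
  [16] #.... => #  t=0,i=16
  [15] .#### => .  t=0,i=6
  [14] .###. => #  t=6,i=14
  [13] .##.# => #  t=1,i=10
  [12] .##.. => .  t=0,i=14
  [11] .#.## => .  t=3,i=13
  [10] .#.#. => #  t=3,i=9
  [9] .#..# => .  t=0,i=11
  [8] .#... => #  t=2,i=14
  [7] ..### => #  t=0,i=5
  [6] ..##. => #  t=0,i=13
  [5] ..#.# => .  t=3,i=8
  [4] ..#.. => .  t=2,i=13
  [3] ...## => #  t=0,i=4
  [2] ...#. => #  t=3,i=7
  [1] ....# => .  t=0,i=3
  [0] ..... => .  t=0,i=0
  bits 10010101000111110110010111001100 = 2501862860

2501862860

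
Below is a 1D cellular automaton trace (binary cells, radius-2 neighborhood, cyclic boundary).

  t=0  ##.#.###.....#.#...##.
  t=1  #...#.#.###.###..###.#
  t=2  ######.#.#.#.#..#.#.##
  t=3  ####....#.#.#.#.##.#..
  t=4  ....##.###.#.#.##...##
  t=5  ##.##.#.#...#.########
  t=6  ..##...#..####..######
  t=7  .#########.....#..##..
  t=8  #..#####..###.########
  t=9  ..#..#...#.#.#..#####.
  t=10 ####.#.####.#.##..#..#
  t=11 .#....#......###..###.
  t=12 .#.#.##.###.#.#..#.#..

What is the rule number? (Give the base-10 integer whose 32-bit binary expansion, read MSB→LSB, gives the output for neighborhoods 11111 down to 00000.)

  [31] ##### => #  t=2,i=0
  [30] ####. => .  t=2,i=4
  [29] ###.# => .  t=1,i=10
  [28] ###.. => .  t=0,i=7
  [27] ##.## => #  t=0,i=21
  [26] ##.#. => .  t=0,i=2
  [25] ##..# => .  t=1,i=15
  [24] ##... => #  t=0,i=8
  [23] #.### => .  t=0,i=5
  [22] #.##. => #  t=0,i=0
  [21] #.#.# => .  t=0,i=3
  [20] #.#.. => .  t=0,i=15
  [19] #..## => #  t=1,i=16
  [18] #..#. => .  t=2,i=15
  [17] #...# => #  t=0,i=17
  [16] #.... => #  t=0,i=9
  [15] .#### => .  t=2,i=21
  [14] .###. => #  t=0,i=6
  [13] .##.# => .  t=0,i=1
  [12] .##.. => #  t=1,i=0
  [11] .#.## => #  t=0,i=4
  [10] .#.#. => #  t=0,i=14
  [9] .#..# => #  t=2,i=14
  [8] .#... => .  t=0,i=16
  [7] ..### => .  t=1,i=17
  [6] ..##. => #  t=0,i=19
  [5] ..#.# => #  t=0,i=13
  [4] ..#.. => #  t=6,i=7
  [3] ...## => #  t=0,i=18
  [2] ...#. => #  t=0,i=12
  [1] ....# => .  t=0,i=11
  [0] ..... => #  t=0,i=10
  bits 10001001010010110101111001111101 = 2303417981

2303417981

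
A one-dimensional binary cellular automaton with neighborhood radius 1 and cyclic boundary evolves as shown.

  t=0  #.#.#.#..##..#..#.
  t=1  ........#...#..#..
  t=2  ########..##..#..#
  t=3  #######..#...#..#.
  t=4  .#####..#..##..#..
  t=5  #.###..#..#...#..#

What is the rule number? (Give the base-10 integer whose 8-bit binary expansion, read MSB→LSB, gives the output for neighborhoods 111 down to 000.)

  ###|#  b7=1 t=2,i=0
  ##.|.  b6=0 t=0,i=10
  #.#|.  b5=0 t=0,i=1
  #..|.  b4=0 t=0,i=7
  .##|.  b3=0 t=0,i=9
  .#.|.  b2=0 t=0,i=0
  ..#|#  b1=1 t=0,i=8
  ...|#  b0=1 t=1,i=0
  bits 10000011 = 131

131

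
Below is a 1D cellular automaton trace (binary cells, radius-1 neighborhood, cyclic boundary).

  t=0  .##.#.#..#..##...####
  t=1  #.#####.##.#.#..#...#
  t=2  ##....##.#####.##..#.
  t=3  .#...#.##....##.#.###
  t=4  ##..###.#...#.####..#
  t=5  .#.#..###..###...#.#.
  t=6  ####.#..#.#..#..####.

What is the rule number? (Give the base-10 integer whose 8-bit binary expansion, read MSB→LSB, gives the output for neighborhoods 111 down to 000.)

  nb ###: next=.  (t=0,i=18, bit7=0)
  nb ##.: next=#  (t=0,i=2, bit6=1)
  nb #.#: next=#  (t=0,i=0, bit5=1)
  nb #..: next=.  (t=0,i=7, bit4=0)
  nb .##: next=.  (t=0,i=1, bit3=0)
  nb .#.: next=#  (t=0,i=4, bit2=1)
  nb ..#: next=#  (t=0,i=8, bit1=1)
  nb ...: next=.  (t=0,i=15, bit0=0)
  bits 01100110 = 102

102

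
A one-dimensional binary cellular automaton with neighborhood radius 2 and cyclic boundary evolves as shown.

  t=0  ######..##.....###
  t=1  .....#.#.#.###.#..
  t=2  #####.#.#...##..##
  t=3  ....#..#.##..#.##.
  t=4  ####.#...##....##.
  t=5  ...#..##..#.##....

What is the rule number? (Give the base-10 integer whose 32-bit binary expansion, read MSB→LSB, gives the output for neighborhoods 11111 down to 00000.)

810243975

  [31] ##### => .  t=0,i=0
  [30] ####. => .  t=0,i=4
  [29] ###.# => #  t=1,i=13
  [28] ###.. => #  t=0,i=5
  [27] ##.## => .  t=4,i=17
  [26] ##.#. => .  t=1,i=14
  [25] ##..# => .  t=0,i=6
  [24] ##... => .  t=0,i=10
  [23] #.### => .  t=1,i=11
  [22] #.##. => #  t=3,i=9
  [21] #.#.# => .  t=1,i=7
  [20] #.#.. => .  t=1,i=15
  [19] #..## => #  t=0,i=7
  [18] #..#. => .  t=3,i=6
  [17] #...# => #  t=2,i=10
  [16] #.... => #  t=0,i=11
  [15] .#### => .  t=0,i=16
  [14] .###. => #  t=1,i=12
  [13] .##.# => .  t=4,i=16
  [12] .##.. => #  t=0,i=9
  [11] .#.## => .  t=1,i=10
  [10] .#.#. => #  t=1,i=6
  [9] .#..# => #  t=3,i=5
  [8] .#... => #  t=1,i=16
  [7] ..### => #  t=0,i=15
  [6] ..##. => .  t=0,i=8
  [5] ..#.# => .  t=1,i=5
  [4] ..#.. => .  t=3,i=4
  [3] ...## => .  t=0,i=14
  [2] ...#. => #  t=1,i=4
  [1] ....# => #  t=0,i=13
  [0] ..... => #  t=0,i=12
  bits 00110000010010110101011110000111 = 810243975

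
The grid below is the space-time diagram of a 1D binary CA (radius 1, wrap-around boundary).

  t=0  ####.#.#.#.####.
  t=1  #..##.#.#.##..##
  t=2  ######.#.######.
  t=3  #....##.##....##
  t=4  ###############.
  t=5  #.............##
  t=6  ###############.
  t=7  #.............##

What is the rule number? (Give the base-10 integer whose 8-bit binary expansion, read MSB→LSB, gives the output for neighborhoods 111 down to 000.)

  nb ###: next=.  (t=0,i=1, bit7=0)
  nb ##.: next=#  (t=0,i=3, bit6=1)
  nb #.#: next=#  (t=0,i=4, bit5=1)
  nb #..: next=#  (t=1,i=1, bit4=1)
  nb .##: next=#  (t=0,i=0, bit3=1)
  nb .#.: next=.  (t=0,i=5, bit2=0)
  nb ..#: next=#  (t=1,i=2, bit1=1)
  nb ...: next=#  (t=3,i=2, bit0=1)
  bits 01111011 = 123

123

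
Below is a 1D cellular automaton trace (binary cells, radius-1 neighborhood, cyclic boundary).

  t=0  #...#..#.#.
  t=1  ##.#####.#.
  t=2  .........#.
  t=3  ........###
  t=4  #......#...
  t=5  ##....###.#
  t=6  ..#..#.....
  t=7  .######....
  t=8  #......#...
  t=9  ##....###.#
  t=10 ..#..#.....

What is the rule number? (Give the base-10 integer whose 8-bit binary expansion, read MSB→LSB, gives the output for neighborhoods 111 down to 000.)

22

  ###|.  b7=0 t=1,i=4
  ##.|.  b6=0 t=1,i=1
  #.#|.  b5=0 t=0,i=8
  #..|#  b4=1 t=0,i=1
  .##|.  b3=0 t=1,i=0
  .#.|#  b2=1 t=0,i=0
  ..#|#  b1=1 t=0,i=3
  ...|.  b0=0 t=0,i=2
  bits 00010110 = 22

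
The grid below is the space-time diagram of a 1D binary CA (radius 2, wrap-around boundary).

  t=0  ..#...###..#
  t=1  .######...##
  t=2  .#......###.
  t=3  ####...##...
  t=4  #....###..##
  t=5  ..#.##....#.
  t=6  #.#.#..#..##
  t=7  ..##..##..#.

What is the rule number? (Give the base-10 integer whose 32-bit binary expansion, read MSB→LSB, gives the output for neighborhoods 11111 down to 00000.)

  ##### -> .   bit 31 = 0  t=1,i=3
  ####. -> .   bit 30 = 0  t=1,i=5
  ###.# -> .   bit 29 = 0  t=6,i=0
  ###.. -> .   bit 28 = 0  t=0,i=8
  ##.## -> .   bit 27 = 0  t=1,i=0
  ##.#. -> .   bit 26 = 0  t=6,i=1
  ##..# -> .   bit 25 = 0  t=0,i=9
  ##... -> .   bit 24 = 0  t=1,i=7
  #.### -> #   bit 23 = 1  t=1,i=1
  #.##. -> #   bit 22 = 1  t=5,i=4
  #.#.# -> #   bit 21 = 1  t=6,i=2
  #.#.. -> .   bit 20 = 0  t=6,i=4
  #..## -> .   bit 19 = 0  t=4,i=9
  #..#. -> #   bit 18 = 1  t=0,i=1
  #...# -> #   bit 17 = 1  t=0,i=4
  #.... -> #   bit 16 = 1  t=2,i=3
  .#### -> .   bit 15 = 0  t=1,i=2
  .###. -> .   bit 14 = 0  t=0,i=7
  .##.# -> .   bit 13 = 0  t=1,i=11
  .##.. -> .   bit 12 = 0  t=3,i=8
  .#.## -> .   bit 11 = 0  t=5,i=3
  .#.#. -> #   bit 10 = 1  t=6,i=3
  .#..# -> .   bit 9 = 0  t=0,i=0
  .#... -> #   bit 8 = 1  t=0,i=3
  ..### -> #   bit 7 = 1  t=0,i=6
  ..##. -> #   bit 6 = 1  t=1,i=10
  ..#.# -> #   bit 5 = 1  t=5,i=2
  ..#.. -> #   bit 4 = 1  t=0,i=2
  ...## -> #   bit 3 = 1  t=0,i=5
  ...#. -> .   bit 2 = 0  t=5,i=1
  ....# -> .   bit 1 = 0  t=2,i=6
  ..... -> .   bit 0 = 0  t=2,i=4
  bits 00000000111001110000010111111000 = 15140344

15140344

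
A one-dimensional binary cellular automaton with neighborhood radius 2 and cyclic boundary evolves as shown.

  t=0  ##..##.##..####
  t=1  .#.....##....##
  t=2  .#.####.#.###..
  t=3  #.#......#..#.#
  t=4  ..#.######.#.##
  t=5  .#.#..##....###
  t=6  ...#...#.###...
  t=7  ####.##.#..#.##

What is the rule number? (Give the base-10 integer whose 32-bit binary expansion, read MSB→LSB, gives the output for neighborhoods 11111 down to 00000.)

2421626911

  [31] ##### => #  t=0,i=13
  [30] ####. => .  t=0,i=0
  [29] ###.# => .  t=2,i=6
  [28] ###.. => #  t=0,i=1
  [27] ##.## => .  t=0,i=6
  [26] ##.#. => .  t=1,i=0
  [25] ##..# => .  t=0,i=2
  [24] ##... => .  t=1,i=9
  [23] #.### => .  t=2,i=3
  [22] #.##. => #  t=0,i=7
  [21] #.#.# => .  t=2,i=8
  [20] #.#.. => #  t=1,i=1
  [19] #..## => .  t=0,i=3
  [18] #..#. => #  t=3,i=11
  [17] #...# => #  t=2,i=14
  [16] #.... => #  t=1,i=3
  [15] .#### => .  t=0,i=12
  [14] .###. => .  t=2,i=11
  [13] .##.# => .  t=0,i=5
  [12] .##.. => #  t=0,i=8
  [11] .#.## => #  t=2,i=2
  [10] .#.#. => .  t=5,i=2
  [9] .#..# => .  t=3,i=10
  [8] .#... => .  t=1,i=2
  [7] ..### => .  t=0,i=11
  [6] ..##. => .  t=0,i=4
  [5] ..#.# => .  t=2,i=1
  [4] ..#.. => #  t=3,i=9
  [3] ...## => #  t=1,i=6
  [2] ...#. => #  t=2,i=0
  [1] ....# => #  t=1,i=5
  [0] ..... => #  t=1,i=4
  bits 10010000010101110001100000011111 = 2421626911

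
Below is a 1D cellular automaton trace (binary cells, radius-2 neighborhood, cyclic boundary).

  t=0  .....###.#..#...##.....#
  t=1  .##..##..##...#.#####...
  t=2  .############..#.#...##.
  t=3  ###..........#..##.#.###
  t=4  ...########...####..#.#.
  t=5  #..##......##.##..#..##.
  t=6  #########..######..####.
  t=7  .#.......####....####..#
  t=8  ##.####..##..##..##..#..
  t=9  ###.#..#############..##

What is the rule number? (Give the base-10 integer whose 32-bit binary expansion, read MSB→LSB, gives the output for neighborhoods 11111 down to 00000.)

  ##### -> .   bit 31 = 0  t=1,i=18
  ####. -> .   bit 30 = 0  t=1,i=19
  ###.# -> .   bit 29 = 0  t=0,i=7
  ###.. -> .   bit 28 = 0  t=1,i=20
  ##.## -> #   bit 27 = 1  t=5,i=13
  ##.#. -> .   bit 26 = 0  t=0,i=8
  ##..# -> #   bit 25 = 1  t=1,i=3
  ##... -> #   bit 24 = 1  t=0,i=18
  #.### -> .   bit 23 = 0  t=1,i=16
  #.##. -> #   bit 22 = 1  t=5,i=14
  #.#.# -> .   bit 21 = 0  t=3,i=19
  #.#.. -> #   bit 20 = 1  t=0,i=9
  #..## -> #   bit 19 = 1  t=1,i=4
  #..#. -> .   bit 18 = 0  t=0,i=11
  #...# -> #   bit 17 = 1  t=0,i=14
  #.... -> #   bit 16 = 1  t=0,i=1
  .#### -> #   bit 15 = 1  t=1,i=17
  .###. -> #   bit 14 = 1  t=0,i=6
  .##.# -> #   bit 13 = 1  t=3,i=17
  .##.. -> #   bit 12 = 1  t=0,i=17
  .#.## -> #   bit 11 = 1  t=1,i=15
  .#.#. -> #   bit 10 = 1  t=2,i=16
  .#..# -> #   bit 9 = 1  t=0,i=10
  .#... -> .   bit 8 = 0  t=0,i=0
  ..### -> #   bit 7 = 1  t=0,i=5
  ..##. -> #   bit 6 = 1  t=0,i=16
  ..#.# -> .   bit 5 = 0  t=1,i=14
  ..#.. -> .   bit 4 = 0  t=0,i=12
  ...## -> .   bit 3 = 0  t=0,i=4
  ...#. -> .   bit 2 = 0  t=0,i=22
  ....# -> .   bit 1 = 0  t=0,i=3
  ..... -> #   bit 0 = 1  t=0,i=2
  bits 00001011010110111111111011000001 = 190578369

190578369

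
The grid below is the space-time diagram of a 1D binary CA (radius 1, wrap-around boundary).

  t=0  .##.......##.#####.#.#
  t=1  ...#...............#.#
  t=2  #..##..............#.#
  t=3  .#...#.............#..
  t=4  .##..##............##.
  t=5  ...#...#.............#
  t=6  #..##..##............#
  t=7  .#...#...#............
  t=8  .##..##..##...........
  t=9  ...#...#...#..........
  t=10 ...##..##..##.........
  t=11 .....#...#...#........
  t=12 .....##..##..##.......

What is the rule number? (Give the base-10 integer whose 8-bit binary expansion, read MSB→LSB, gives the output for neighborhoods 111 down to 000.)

  ### -> .   bit 7 = 0  t=0,i=14
  ##. -> .   bit 6 = 0  t=0,i=2
  #.# -> .   bit 5 = 0  t=0,i=0
  #.. -> #   bit 4 = 1  t=0,i=3
  .## -> .   bit 3 = 0  t=0,i=1
  .#. -> #   bit 2 = 1  t=0,i=19
  ..# -> .   bit 1 = 0  t=0,i=9
  ... -> .   bit 0 = 0  t=0,i=4
  bits 00010100 = 20

20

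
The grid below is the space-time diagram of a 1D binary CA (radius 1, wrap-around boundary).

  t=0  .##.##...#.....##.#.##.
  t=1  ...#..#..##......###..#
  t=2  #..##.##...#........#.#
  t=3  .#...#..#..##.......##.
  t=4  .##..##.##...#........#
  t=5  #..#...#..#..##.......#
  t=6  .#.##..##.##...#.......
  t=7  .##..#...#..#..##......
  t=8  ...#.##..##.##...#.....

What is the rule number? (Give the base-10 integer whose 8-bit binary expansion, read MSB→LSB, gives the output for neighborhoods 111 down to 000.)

52

  nb ###: next=.  (t=1,i=18, bit7=0)
  nb ##.: next=.  (t=0,i=2, bit6=0)
  nb #.#: next=#  (t=0,i=3, bit5=1)
  nb #..: next=#  (t=0,i=6, bit4=1)
  nb .##: next=.  (t=0,i=1, bit3=0)
  nb .#.: next=#  (t=0,i=9, bit2=1)
  nb ..#: next=.  (t=0,i=0, bit1=0)
  nb ...: next=.  (t=0,i=7, bit0=0)
  bits 00110100 = 52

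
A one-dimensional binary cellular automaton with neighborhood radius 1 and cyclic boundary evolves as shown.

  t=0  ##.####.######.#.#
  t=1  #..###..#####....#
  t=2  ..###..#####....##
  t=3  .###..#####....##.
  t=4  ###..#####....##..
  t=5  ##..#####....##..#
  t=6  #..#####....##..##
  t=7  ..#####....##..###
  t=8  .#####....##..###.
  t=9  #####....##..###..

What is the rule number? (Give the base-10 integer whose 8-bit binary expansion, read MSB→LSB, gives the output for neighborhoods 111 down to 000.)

  ### -> #   bit 7 = 1  t=0,i=0
  ##. -> .   bit 6 = 0  t=0,i=1
  #.# -> .   bit 5 = 0  t=0,i=2
  #.. -> .   bit 4 = 0  t=1,i=1
  .## -> #   bit 3 = 1  t=0,i=3
  .#. -> .   bit 2 = 0  t=0,i=15
  ..# -> #   bit 1 = 1  t=1,i=2
  ... -> .   bit 0 = 0  t=1,i=14
  bits 10001010 = 138

138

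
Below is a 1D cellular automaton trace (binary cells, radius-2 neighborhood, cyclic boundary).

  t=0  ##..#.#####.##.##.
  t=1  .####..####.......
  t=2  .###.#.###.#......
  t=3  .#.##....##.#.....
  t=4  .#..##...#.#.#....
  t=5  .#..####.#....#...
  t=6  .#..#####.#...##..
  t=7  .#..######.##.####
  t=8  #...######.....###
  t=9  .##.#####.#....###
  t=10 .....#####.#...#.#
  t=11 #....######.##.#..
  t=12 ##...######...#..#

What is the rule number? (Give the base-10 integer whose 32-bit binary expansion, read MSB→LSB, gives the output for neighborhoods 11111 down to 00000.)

  ##### -> #   bit 31 = 1  t=0,i=8
  ####. -> #   bit 30 = 1  t=0,i=9
  ###.# -> #   bit 29 = 1  t=0,i=10
  ###.. -> .   bit 28 = 0  t=1,i=4
  ##.## -> .   bit 27 = 0  t=0,i=11
  ##.#. -> #   bit 26 = 1  t=2,i=4
  ##..# -> #   bit 25 = 1  t=0,i=2
  ##... -> #   bit 24 = 1  t=1,i=11
  #.### -> .   bit 23 = 0  t=0,i=6
  #.##. -> .   bit 22 = 0  t=0,i=0
  #.#.# -> .   bit 21 = 0  t=2,i=5
  #.#.. -> .   bit 20 = 0  t=2,i=11
  #..## -> .   bit 19 = 0  t=1,i=6
  #..#. -> #   bit 18 = 1  t=0,i=3
  #...# -> #   bit 17 = 1  t=4,i=7
  #.... -> .   bit 16 = 0  t=1,i=12
  .#### -> #   bit 15 = 1  t=0,i=7
  .###. -> .   bit 14 = 0  t=2,i=2
  .##.# -> .   bit 13 = 0  t=0,i=13
  .##.. -> #   bit 12 = 1  t=0,i=1
  .#.## -> .   bit 11 = 0  t=0,i=5
  .#.#. -> .   bit 10 = 0  t=4,i=10
  .#..# -> .   bit 9 = 0  t=4,i=2
  .#... -> #   bit 8 = 1  t=2,i=12
  ..### -> #   bit 7 = 1  t=1,i=1
  ..##. -> #   bit 6 = 1  t=3,i=9
  ..#.# -> #   bit 5 = 1  t=0,i=4
  ..#.. -> #   bit 4 = 1  t=4,i=1
  ...## -> .   bit 3 = 0  t=1,i=0
  ...#. -> .   bit 2 = 0  t=3,i=0
  ....# -> .   bit 1 = 0  t=1,i=17
  ..... -> .   bit 0 = 0  t=1,i=13
  bits 11100111000001101001000111110000 = 3875967472

3875967472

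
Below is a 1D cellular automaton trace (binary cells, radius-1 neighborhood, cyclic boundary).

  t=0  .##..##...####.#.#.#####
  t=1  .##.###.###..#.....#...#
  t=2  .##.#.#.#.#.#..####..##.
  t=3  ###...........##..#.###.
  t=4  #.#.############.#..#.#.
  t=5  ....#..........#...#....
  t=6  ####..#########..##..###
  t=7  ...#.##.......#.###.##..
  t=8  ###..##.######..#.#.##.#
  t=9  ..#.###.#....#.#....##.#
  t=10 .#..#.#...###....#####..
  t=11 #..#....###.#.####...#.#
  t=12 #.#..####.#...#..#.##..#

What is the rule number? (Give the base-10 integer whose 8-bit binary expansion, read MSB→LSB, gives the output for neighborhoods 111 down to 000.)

75

  [7] ### => .  t=0,i=11
  [6] ##. => #  t=0,i=2
  [5] #.# => .  t=0,i=0
  [4] #.. => .  t=0,i=3
  [3] .## => #  t=0,i=1
  [2] .#. => .  t=0,i=15
  [1] ..# => #  t=0,i=4
  [0] ... => #  t=0,i=8
  bits 01001011 = 75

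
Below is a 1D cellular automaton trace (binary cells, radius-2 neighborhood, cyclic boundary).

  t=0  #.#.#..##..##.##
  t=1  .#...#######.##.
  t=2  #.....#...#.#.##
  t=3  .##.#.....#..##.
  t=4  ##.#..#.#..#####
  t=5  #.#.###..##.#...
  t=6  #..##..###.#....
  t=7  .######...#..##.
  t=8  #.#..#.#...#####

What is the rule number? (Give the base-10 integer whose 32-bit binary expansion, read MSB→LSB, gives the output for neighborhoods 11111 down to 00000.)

  [31] ##### => .  t=1,i=7
  [30] ####. => #  t=1,i=10
  [29] ###.# => .  t=0,i=0
  [28] ###.. => .  t=2,i=0
  [27] ##.## => #  t=0,i=13
  [26] ##.#. => #  t=0,i=1
  [25] ##..# => #  t=0,i=9
  [24] ##... => #  t=2,i=1
  [23] #.### => #  t=0,i=14
  [22] #.##. => .  t=1,i=13
  [21] #.#.# => .  t=0,i=2
  [20] #.#.. => .  t=0,i=4
  [19] #..## => #  t=0,i=6
  [18] #..#. => #  t=1,i=0
  [17] #...# => .  t=1,i=3
  [16] #.... => #  t=2,i=2
  [15] .#### => #  t=1,i=6
  [14] .###. => .  t=0,i=15
  [13] .##.# => .  t=0,i=12
  [12] .##.. => #  t=0,i=8
  [11] .#.## => #  t=2,i=13
  [10] .#.#. => .  t=0,i=3
  [9] .#..# => #  t=0,i=5
  [8] .#... => .  t=1,i=2
  [7] ..### => .  t=1,i=5
  [6] ..##. => #  t=0,i=7
  [5] ..#.# => #  t=2,i=10
  [4] ..#.. => .  t=1,i=1
  [3] ...## => .  t=1,i=4
  [2] ...#. => .  t=2,i=5
  [1] ....# => #  t=2,i=4
  [0] ..... => .  t=2,i=3
  bits 01001111100011011001101001100010 = 1334680162

1334680162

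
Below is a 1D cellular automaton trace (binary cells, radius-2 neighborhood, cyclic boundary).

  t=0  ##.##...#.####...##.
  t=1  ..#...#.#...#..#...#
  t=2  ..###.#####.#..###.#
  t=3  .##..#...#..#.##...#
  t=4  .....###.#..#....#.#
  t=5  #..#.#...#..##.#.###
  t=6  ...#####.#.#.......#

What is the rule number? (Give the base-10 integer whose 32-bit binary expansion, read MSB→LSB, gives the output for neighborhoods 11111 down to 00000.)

1209664946

  ##### -> .   bit 31 = 0  t=2,i=8
  ####. -> #   bit 30 = 1  t=0,i=12
  ###.# -> .   bit 29 = 0  t=2,i=4
  ###.. -> .   bit 28 = 0  t=0,i=13
  ##.## -> #   bit 27 = 1  t=0,i=2
  ##.#. -> .   bit 26 = 0  t=2,i=11
  ##..# -> .   bit 25 = 0  t=3,i=3
  ##... -> .   bit 24 = 0  t=0,i=5
  #.### -> .   bit 23 = 0  t=0,i=10
  #.##. -> .   bit 22 = 0  t=0,i=0
  #.#.# -> .   bit 21 = 0  t=5,i=15
  #.#.. -> #   bit 20 = 1  t=1,i=8
  #..## -> #   bit 19 = 1  t=2,i=1
  #..#. -> .   bit 18 = 0  t=1,i=1
  #...# -> #   bit 17 = 1  t=0,i=6
  #.... -> .   bit 16 = 0  t=4,i=1
  .#### -> .   bit 15 = 0  t=0,i=11
  .###. -> .   bit 14 = 0  t=2,i=3
  .##.# -> .   bit 13 = 0  t=0,i=1
  .##.. -> .   bit 12 = 0  t=0,i=4
  .#.## -> .   bit 11 = 0  t=0,i=9
  .#.#. -> #   bit 10 = 1  t=1,i=7
  .#..# -> .   bit 9 = 0  t=1,i=0
  .#... -> #   bit 8 = 1  t=1,i=3
  ..### -> #   bit 7 = 1  t=2,i=2
  ..##. -> .   bit 6 = 0  t=0,i=17
  ..#.# -> #   bit 5 = 1  t=0,i=8
  ..#.. -> #   bit 4 = 1  t=1,i=2
  ...## -> .   bit 3 = 0  t=0,i=16
  ...#. -> .   bit 2 = 0  t=0,i=7
  ....# -> #   bit 1 = 1  t=4,i=3
  ..... -> .   bit 0 = 0  t=4,i=2
  bits 01001000000110100000010110110010 = 1209664946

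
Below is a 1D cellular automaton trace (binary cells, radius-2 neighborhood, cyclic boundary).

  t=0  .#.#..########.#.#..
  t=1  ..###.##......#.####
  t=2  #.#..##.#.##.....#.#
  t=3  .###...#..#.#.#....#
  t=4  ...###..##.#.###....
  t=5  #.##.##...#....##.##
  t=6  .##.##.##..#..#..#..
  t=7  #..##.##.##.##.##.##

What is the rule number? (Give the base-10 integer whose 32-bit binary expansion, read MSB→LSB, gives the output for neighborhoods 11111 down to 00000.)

525764489

  ##### -> .   bit 31 = 0  t=0,i=8
  ####. -> .   bit 30 = 0  t=0,i=12
  ###.# -> .   bit 29 = 0  t=0,i=13
  ###.. -> #   bit 28 = 1  t=1,i=19
  ##.## -> #   bit 27 = 1  t=1,i=5
  ##.#. -> #   bit 26 = 1  t=0,i=14
  ##..# -> #   bit 25 = 1  t=1,i=0
  ##... -> #   bit 24 = 1  t=1,i=8
  #.### -> .   bit 23 = 0  t=1,i=16
  #.##. -> #   bit 22 = 1  t=1,i=6
  #.#.# -> .   bit 21 = 0  t=0,i=15
  #.#.. -> #   bit 20 = 1  t=0,i=3
  #..## -> .   bit 19 = 0  t=0,i=5
  #..#. -> #   bit 18 = 1  t=3,i=9
  #...# -> #   bit 17 = 1  t=0,i=19
  #.... -> .   bit 16 = 0  t=1,i=9
  .#### -> #   bit 15 = 1  t=0,i=7
  .###. -> .   bit 14 = 0  t=1,i=3
  .##.# -> .   bit 13 = 0  t=2,i=0
  .##.. -> .   bit 12 = 0  t=1,i=7
  .#.## -> .   bit 11 = 0  t=1,i=15
  .#.#. -> #   bit 10 = 1  t=0,i=2
  .#..# -> #   bit 9 = 1  t=0,i=4
  .#... -> #   bit 8 = 1  t=0,i=18
  ..### -> #   bit 7 = 1  t=0,i=6
  ..##. -> .   bit 6 = 0  t=2,i=5
  ..#.# -> .   bit 5 = 0  t=0,i=1
  ..#.. -> .   bit 4 = 0  t=3,i=7
  ...## -> #   bit 3 = 1  t=4,i=2
  ...#. -> .   bit 2 = 0  t=0,i=0
  ....# -> .   bit 1 = 0  t=1,i=12
  ..... -> #   bit 0 = 1  t=1,i=10
  bits 00011111010101101000011110001001 = 525764489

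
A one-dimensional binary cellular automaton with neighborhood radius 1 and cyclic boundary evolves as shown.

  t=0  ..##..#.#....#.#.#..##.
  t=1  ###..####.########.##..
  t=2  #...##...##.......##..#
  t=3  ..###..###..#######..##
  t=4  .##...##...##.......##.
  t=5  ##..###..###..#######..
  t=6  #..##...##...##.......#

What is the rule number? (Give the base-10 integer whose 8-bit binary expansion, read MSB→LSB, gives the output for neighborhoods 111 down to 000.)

47

  nb ###: next=.  (t=1,i=1, bit7=0)
  nb ##.: next=.  (t=0,i=3, bit6=0)
  nb #.#: next=#  (t=0,i=7, bit5=1)
  nb #..: next=.  (t=0,i=4, bit4=0)
  nb .##: next=#  (t=0,i=2, bit3=1)
  nb .#.: next=#  (t=0,i=6, bit2=1)
  nb ..#: next=#  (t=0,i=1, bit1=1)
  nb ...: next=#  (t=0,i=0, bit0=1)
  bits 00101111 = 47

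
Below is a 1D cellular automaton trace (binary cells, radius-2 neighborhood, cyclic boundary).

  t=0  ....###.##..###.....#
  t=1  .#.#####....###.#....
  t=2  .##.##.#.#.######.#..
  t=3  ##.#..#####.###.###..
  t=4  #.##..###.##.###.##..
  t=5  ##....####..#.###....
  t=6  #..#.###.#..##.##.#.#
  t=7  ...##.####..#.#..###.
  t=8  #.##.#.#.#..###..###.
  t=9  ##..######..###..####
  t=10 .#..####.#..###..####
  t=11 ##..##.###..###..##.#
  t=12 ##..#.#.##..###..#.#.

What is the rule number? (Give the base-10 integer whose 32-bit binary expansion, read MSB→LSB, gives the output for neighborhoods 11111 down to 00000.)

  #####|#  b31=1 t=1,i=5
  ####.|.  b30=0 t=1,i=6
  ###.#|#  b29=1 t=0,i=6
  ###..|#  b28=1 t=0,i=14
  ##.##|#  b27=1 t=0,i=7
  ##.#.|#  b26=1 t=1,i=15
  ##..#|.  b25=0 t=0,i=10
  ##...|.  b24=0 t=0,i=15
  #.###|.  b23=0 t=1,i=3
  #.##.|.  b22=0 t=0,i=8
  #.#.#|#  b21=1 t=2,i=7
  #.#..|#  b20=1 t=1,i=16
  #..##|.  b19=0 t=0,i=11
  #..#.|.  b18=0 t=4,i=20
  #...#|.  b17=0 t=2,i=20
  #....|#  b16=1 t=0,i=1
  .####|#  b15=1 t=1,i=4
  .###.|#  b14=1 t=0,i=5
  .##.#|.  b13=0 t=2,i=2
  .##..|.  b12=0 t=0,i=9
  .#.##|#  b11=1 t=1,i=2
  .#.#.|#  b10=1 t=2,i=8
  .#..#|.  b9=0 t=3,i=4
  .#...|.  b8=0 t=0,i=0
  ..###|#  b7=1 t=0,i=4
  ..##.|#  b6=1 t=2,i=1
  ..#.#|#  b5=1 t=1,i=1
  ..#..|.  b4=0 t=0,i=20
  ...##|#  b3=1 t=0,i=3
  ...#.|.  b2=0 t=0,i=19
  ....#|.  b1=0 t=0,i=2
  .....|.  b0=0 t=0,i=17
  bits 10111100001100011100110011101000 = 3157380328

3157380328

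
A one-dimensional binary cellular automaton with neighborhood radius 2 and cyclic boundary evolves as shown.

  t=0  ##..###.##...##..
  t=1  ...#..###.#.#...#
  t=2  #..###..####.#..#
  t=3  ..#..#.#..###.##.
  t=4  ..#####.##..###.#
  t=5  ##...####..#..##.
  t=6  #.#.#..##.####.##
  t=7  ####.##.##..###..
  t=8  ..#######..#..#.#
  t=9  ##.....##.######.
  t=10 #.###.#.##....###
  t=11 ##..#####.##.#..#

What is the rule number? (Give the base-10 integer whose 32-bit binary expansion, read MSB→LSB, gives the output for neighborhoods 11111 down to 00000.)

2104307513

  nb #####: next=.  (t=4,i=4, bit31=0)
  nb ####.: next=#  (t=2,i=10, bit30=1)
  nb ###.#: next=#  (t=0,i=6, bit29=1)
  nb ###..: next=#  (t=2,i=5, bit28=1)
  nb ##.##: next=#  (t=0,i=7, bit27=1)
  nb ##.#.: next=#  (t=1,i=9, bit26=1)
  nb ##..#: next=.  (t=0,i=2, bit25=0)
  nb ##...: next=#  (t=0,i=10, bit24=1)
  nb #.###: next=.  (t=6,i=10, bit23=0)
  nb #.##.: next=#  (t=0,i=8, bit22=1)
  nb #.#.#: next=#  (t=1,i=10, bit21=1)
  nb #.#..: next=.  (t=1,i=12, bit20=0)
  nb #..##: next=#  (t=0,i=3, bit19=1)
  nb #..#.: next=#  (t=3,i=4, bit18=1)
  nb #...#: next=.  (t=0,i=11, bit17=0)
  nb #....: next=#  (t=9,i=3, bit16=1)
  nb .####: next=.  (t=2,i=9, bit15=0)
  nb .###.: next=.  (t=0,i=5, bit14=0)
  nb .##.#: next=#  (t=5,i=15, bit13=1)
  nb .##..: next=.  (t=0,i=1, bit12=0)
  nb .#.##: next=#  (t=10,i=7, bit11=1)
  nb .#.#.: next=#  (t=1,i=11, bit10=1)
  nb .#..#: next=#  (t=1,i=4, bit9=1)
  nb .#...: next=#  (t=1,i=0, bit8=1)
  nb ..###: next=.  (t=0,i=4, bit7=0)
  nb ..##.: next=.  (t=0,i=0, bit6=0)
  nb ..#.#: next=#  (t=3,i=5, bit5=1)
  nb ..#..: next=#  (t=1,i=3, bit4=1)
  nb ...##: next=#  (t=0,i=12, bit3=1)
  nb ...#.: next=.  (t=1,i=2, bit2=0)
  nb ....#: next=.  (t=9,i=5, bit1=0)
  nb .....: next=#  (t=9,i=4, bit0=1)
  bits 01111101011011010010111100111001 = 2104307513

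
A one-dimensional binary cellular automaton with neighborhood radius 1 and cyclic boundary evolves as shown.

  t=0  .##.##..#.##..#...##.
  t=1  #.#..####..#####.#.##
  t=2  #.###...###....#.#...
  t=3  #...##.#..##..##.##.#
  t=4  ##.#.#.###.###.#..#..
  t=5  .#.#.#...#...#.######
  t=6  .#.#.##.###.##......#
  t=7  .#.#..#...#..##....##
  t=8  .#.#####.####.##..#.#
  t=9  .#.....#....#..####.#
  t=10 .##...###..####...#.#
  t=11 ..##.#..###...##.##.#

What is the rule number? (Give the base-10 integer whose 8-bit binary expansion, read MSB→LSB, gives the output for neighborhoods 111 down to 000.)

  [7] ### => .  t=1,i=6
  [6] ##. => #  t=0,i=2
  [5] #.# => .  t=0,i=3
  [4] #.. => #  t=0,i=6
  [3] .## => .  t=0,i=1
  [2] .#. => #  t=0,i=8
  [1] ..# => #  t=0,i=0
  [0] ... => .  t=0,i=16
  bits 01010110 = 86

86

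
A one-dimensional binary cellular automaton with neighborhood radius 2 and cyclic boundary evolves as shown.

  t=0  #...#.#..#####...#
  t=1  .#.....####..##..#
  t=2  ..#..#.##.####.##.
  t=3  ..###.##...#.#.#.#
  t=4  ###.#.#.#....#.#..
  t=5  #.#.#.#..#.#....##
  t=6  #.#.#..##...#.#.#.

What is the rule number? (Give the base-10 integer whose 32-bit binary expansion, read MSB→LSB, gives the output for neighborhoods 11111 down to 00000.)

  nb #####: next=.  (t=0,i=11, bit31=0)
  nb ####.: next=.  (t=0,i=12, bit30=0)
  nb ###.#: next=#  (t=2,i=13, bit29=1)
  nb ###..: next=#  (t=0,i=13, bit28=1)
  nb ##.##: next=.  (t=2,i=9, bit27=0)
  nb ##.#.: next=.  (t=4,i=3, bit26=0)
  nb ##..#: next=#  (t=1,i=11, bit25=1)
  nb ##...: next=#  (t=0,i=1, bit24=1)
  nb #.###: next=.  (t=2,i=10, bit23=0)
  nb #.##.: next=#  (t=2,i=7, bit22=1)
  nb #.#.#: next=#  (t=3,i=13, bit21=1)
  nb #.#..: next=.  (t=0,i=6, bit20=0)
  nb #..##: next=#  (t=0,i=8, bit19=1)
  nb #..#.: next=#  (t=1,i=16, bit18=1)
  nb #...#: next=.  (t=0,i=2, bit17=0)
  nb #....: next=.  (t=1,i=3, bit16=0)
  nb .####: next=#  (t=0,i=10, bit15=1)
  nb .###.: next=.  (t=3,i=3, bit14=0)
  nb .##.#: next=.  (t=2,i=8, bit13=0)
  nb .##..: next=.  (t=0,i=0, bit12=0)
  nb .#.##: next=#  (t=2,i=6, bit11=1)
  nb .#.#.: next=.  (t=0,i=5, bit10=0)
  nb .#..#: next=#  (t=0,i=7, bit9=1)
  nb .#...: next=#  (t=1,i=2, bit8=1)
  nb ..###: next=#  (t=0,i=9, bit7=1)
  nb ..##.: next=#  (t=0,i=17, bit6=1)
  nb ..#.#: next=.  (t=0,i=4, bit5=0)
  nb ..#..: next=#  (t=2,i=2, bit4=1)
  nb ...##: next=.  (t=0,i=16, bit3=0)
  nb ...#.: next=.  (t=0,i=3, bit2=0)
  nb ....#: next=#  (t=1,i=5, bit1=1)
  nb .....: next=.  (t=1,i=4, bit0=0)
  bits 00110011011011001000101111010010 = 862751698

862751698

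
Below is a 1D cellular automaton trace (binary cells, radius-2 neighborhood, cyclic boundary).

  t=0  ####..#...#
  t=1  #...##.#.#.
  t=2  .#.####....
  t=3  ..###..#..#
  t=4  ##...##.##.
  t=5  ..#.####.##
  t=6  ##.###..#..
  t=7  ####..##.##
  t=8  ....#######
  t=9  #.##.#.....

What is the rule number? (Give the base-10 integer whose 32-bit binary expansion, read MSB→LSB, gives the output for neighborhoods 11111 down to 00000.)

  ##### -> .   bit 31 = 0  t=0,i=1
  ####. -> .   bit 30 = 0  t=0,i=2
  ###.# -> .   bit 29 = 0  t=5,i=7
  ###.. -> .   bit 28 = 0  t=0,i=3
  ##.## -> #   bit 27 = 1  t=4,i=7
  ##.#. -> #   bit 26 = 1  t=1,i=6
  ##..# -> #   bit 25 = 1  t=0,i=4
  ##... -> #   bit 24 = 1  t=2,i=7
  #.### -> #   bit 23 = 1  t=2,i=3
  #.##. -> .   bit 22 = 0  t=4,i=0
  #.#.# -> .   bit 21 = 0  t=1,i=7
  #.#.. -> .   bit 20 = 0  t=1,i=0
  #..## -> #   bit 19 = 1  t=3,i=1
  #..#. -> #   bit 18 = 1  t=0,i=5
  #...# -> .   bit 17 = 0  t=0,i=8
  #.... -> .   bit 16 = 0  t=2,i=8
  .#### -> #   bit 15 = 1  t=0,i=0
  .###. -> .   bit 14 = 0  t=3,i=3
  .##.# -> #   bit 13 = 1  t=1,i=5
  .##.. -> .   bit 12 = 0  t=4,i=1
  .#.## -> #   bit 11 = 1  t=2,i=2
  .#.#. -> .   bit 10 = 0  t=1,i=8
  .#..# -> #   bit 9 = 1  t=3,i=0
  .#... -> #   bit 8 = 1  t=0,i=7
  ..### -> .   bit 7 = 0  t=0,i=10
  ..##. -> #   bit 6 = 1  t=1,i=4
  ..#.# -> .   bit 5 = 0  t=2,i=1
  ..#.. -> .   bit 4 = 0  t=0,i=6
  ...## -> #   bit 3 = 1  t=0,i=9
  ...#. -> .   bit 2 = 0  t=2,i=0
  ....# -> #   bit 1 = 1  t=2,i=10
  ..... -> .   bit 0 = 0  t=2,i=9
  bits 00001111100011001010101101001010 = 260877130

260877130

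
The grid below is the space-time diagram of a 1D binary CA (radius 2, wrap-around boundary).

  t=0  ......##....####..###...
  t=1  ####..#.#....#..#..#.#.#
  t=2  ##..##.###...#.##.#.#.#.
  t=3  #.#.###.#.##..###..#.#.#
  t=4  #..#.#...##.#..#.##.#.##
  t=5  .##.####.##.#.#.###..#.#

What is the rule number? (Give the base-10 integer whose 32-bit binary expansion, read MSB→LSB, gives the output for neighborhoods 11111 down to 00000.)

2337729873

  #####|#  b31=1 t=1,i=1
  ####.|.  b30=0 t=0,i=14
  ###.#|.  b29=0 t=3,i=6
  ###..|.  b28=0 t=0,i=15
  ##.##|#  b27=1 t=2,i=6
  ##.#.|.  b26=0 t=2,i=17
  ##..#|#  b25=1 t=0,i=16
  ##...|#  b24=1 t=0,i=8
  #.###|.  b23=0 t=1,i=23
  #.##.|#  b22=1 t=2,i=0
  #.#.#|.  b21=0 t=1,i=21
  #.#..|#  b20=1 t=1,i=8
  #..##|.  b19=0 t=0,i=17
  #..#.|#  b18=1 t=1,i=5
  #...#|#  b17=1 t=2,i=11
  #....|.  b16=0 t=0,i=9
  .####|#  b15=1 t=0,i=13
  .###.|#  b14=1 t=0,i=19
  .##.#|#  b13=1 t=2,i=5
  .##..|.  b12=0 t=0,i=7
  .#.##|#  b11=1 t=1,i=22
  .#.#.|#  b10=1 t=1,i=7
  .#..#|.  b9=0 t=1,i=14
  .#...|#  b8=1 t=1,i=9
  ..###|.  b7=0 t=0,i=12
  ..##.|#  b6=1 t=0,i=6
  ..#.#|.  b5=0 t=1,i=6
  ..#..|#  b4=1 t=1,i=13
  ...##|.  b3=0 t=0,i=5
  ...#.|.  b2=0 t=1,i=12
  ....#|.  b1=0 t=0,i=4
  .....|#  b0=1 t=0,i=0
  bits 10001011010101101110110101010001 = 2337729873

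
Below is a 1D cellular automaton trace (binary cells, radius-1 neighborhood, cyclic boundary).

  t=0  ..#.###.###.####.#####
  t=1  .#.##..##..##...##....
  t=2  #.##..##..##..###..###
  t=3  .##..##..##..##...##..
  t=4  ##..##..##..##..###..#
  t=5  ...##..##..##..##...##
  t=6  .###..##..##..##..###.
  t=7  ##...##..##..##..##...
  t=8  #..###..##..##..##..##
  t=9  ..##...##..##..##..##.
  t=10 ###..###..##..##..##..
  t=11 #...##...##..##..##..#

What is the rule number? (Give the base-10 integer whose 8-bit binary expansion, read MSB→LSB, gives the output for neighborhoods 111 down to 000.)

43

  ###|.  b7=0 t=0,i=5
  ##.|.  b6=0 t=0,i=6
  #.#|#  b5=1 t=0,i=3
  #..|.  b4=0 t=0,i=0
  .##|#  b3=1 t=0,i=4
  .#.|.  b2=0 t=0,i=2
  ..#|#  b1=1 t=0,i=1
  ...|#  b0=1 t=1,i=14
  bits 00101011 = 43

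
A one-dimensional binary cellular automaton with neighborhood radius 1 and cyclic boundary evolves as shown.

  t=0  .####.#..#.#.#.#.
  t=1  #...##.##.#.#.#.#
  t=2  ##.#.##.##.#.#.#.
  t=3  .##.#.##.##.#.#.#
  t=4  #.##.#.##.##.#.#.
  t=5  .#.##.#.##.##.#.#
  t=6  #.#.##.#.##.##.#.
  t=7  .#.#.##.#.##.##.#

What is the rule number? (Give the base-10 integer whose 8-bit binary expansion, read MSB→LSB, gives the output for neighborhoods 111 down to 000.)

  [7] ### => .  t=0,i=2
  [6] ##. => #  t=0,i=4
  [5] #.# => #  t=0,i=5
  [4] #.. => #  t=0,i=7
  [3] .## => .  t=0,i=1
  [2] .#. => .  t=0,i=6
  [1] ..# => #  t=0,i=0
  [0] ... => .  t=1,i=2
  bits 01110010 = 114

114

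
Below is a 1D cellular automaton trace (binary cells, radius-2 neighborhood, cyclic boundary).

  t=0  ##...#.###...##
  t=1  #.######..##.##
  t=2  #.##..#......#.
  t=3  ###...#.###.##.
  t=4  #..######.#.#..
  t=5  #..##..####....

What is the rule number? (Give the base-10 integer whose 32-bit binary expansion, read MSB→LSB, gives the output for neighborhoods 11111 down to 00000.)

1709410485

  ##### -> .   bit 31 = 0  t=1,i=4
  ####. -> #   bit 30 = 1  t=0,i=0
  ###.# -> #   bit 29 = 1  t=1,i=0
  ###.. -> .   bit 28 = 0  t=0,i=1
  ##.## -> .   bit 27 = 0  t=1,i=1
  ##.#. -> #   bit 26 = 1  t=4,i=9
  ##..# -> .   bit 25 = 0  t=1,i=8
  ##... -> #   bit 24 = 1  t=0,i=2
  #.### -> #   bit 23 = 1  t=0,i=7
  #.##. -> #   bit 22 = 1  t=2,i=2
  #.#.# -> #   bit 21 = 1  t=2,i=0
  #.#.. -> .   bit 20 = 0  t=4,i=12
  #..## -> .   bit 19 = 0  t=1,i=9
  #..#. -> .   bit 18 = 0  t=2,i=5
  #...# -> #   bit 17 = 1  t=0,i=3
  #.... -> #   bit 16 = 1  t=2,i=8
  .#### -> #   bit 15 = 1  t=0,i=14
  .###. -> .   bit 14 = 0  t=0,i=8
  .##.# -> .   bit 13 = 0  t=1,i=11
  .##.. -> .   bit 12 = 0  t=2,i=3
  .#.## -> #   bit 11 = 1  t=0,i=6
  .#.#. -> .   bit 10 = 0  t=2,i=14
  .#..# -> .   bit 9 = 0  t=4,i=1
  .#... -> .   bit 8 = 0  t=2,i=7
  ..### -> #   bit 7 = 1  t=0,i=13
  ..##. -> .   bit 6 = 0  t=1,i=10
  ..#.# -> #   bit 5 = 1  t=0,i=5
  ..#.. -> #   bit 4 = 1  t=2,i=6
  ...## -> .   bit 3 = 0  t=0,i=12
  ...#. -> #   bit 2 = 1  t=0,i=4
  ....# -> .   bit 1 = 0  t=2,i=11
  ..... -> #   bit 0 = 1  t=2,i=9
  bits 01100101111000111000100010110101 = 1709410485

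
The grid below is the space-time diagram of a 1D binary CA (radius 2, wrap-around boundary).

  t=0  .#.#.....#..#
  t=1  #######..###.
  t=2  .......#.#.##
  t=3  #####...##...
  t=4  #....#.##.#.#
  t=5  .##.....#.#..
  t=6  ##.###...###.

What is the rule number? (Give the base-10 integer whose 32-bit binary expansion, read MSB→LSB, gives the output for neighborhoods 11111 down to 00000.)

  [31] ##### => .  t=1,i=2
  [30] ####. => .  t=1,i=5
  [29] ###.# => #  t=1,i=11
  [28] ###.. => .  t=1,i=6
  [27] ##.## => #  t=1,i=12
  [26] ##.#. => .  t=4,i=9
  [25] ##..# => #  t=1,i=7
  [24] ##... => #  t=2,i=0
  [23] #.### => .  t=1,i=0
  [22] #.##. => .  t=2,i=11
  [21] #.#.# => #  t=0,i=1
  [20] #.#.. => #  t=0,i=3
  [19] #..## => .  t=1,i=8
  [18] #..#. => #  t=0,i=11
  [17] #...# => .  t=3,i=6
  [16] #.... => #  t=0,i=5
  [15] .#### => .  t=1,i=1
  [14] .###. => .  t=1,i=10
  [13] .##.# => #  t=4,i=8
  [12] .##.. => .  t=2,i=12
  [11] .#.## => .  t=2,i=10
  [10] .#.#. => #  t=0,i=0
  [9] .#..# => #  t=0,i=10
  [8] .#... => #  t=0,i=4
  [7] ..### => #  t=1,i=9
  [6] ..##. => #  t=3,i=8
  [5] ..#.# => .  t=0,i=12
  [4] ..#.. => #  t=0,i=9
  [3] ...## => #  t=3,i=7
  [2] ...#. => .  t=0,i=8
  [1] ....# => .  t=0,i=7
  [0] ..... => #  t=0,i=6
  bits 00101011001101010010011111011001 = 724903897

724903897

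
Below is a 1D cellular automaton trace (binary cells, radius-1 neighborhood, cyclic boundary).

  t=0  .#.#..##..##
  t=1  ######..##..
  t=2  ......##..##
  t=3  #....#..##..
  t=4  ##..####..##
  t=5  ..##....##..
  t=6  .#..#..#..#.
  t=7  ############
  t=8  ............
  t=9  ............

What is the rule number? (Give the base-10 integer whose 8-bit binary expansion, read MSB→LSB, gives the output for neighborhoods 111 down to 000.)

  nb ###: next=.  (t=1,i=1, bit7=0)
  nb ##.: next=.  (t=0,i=7, bit6=0)
  nb #.#: next=#  (t=0,i=0, bit5=1)
  nb #..: next=#  (t=0,i=4, bit4=1)
  nb .##: next=.  (t=0,i=6, bit3=0)
  nb .#.: next=#  (t=0,i=1, bit2=1)
  nb ..#: next=#  (t=0,i=5, bit1=1)
  nb ...: next=.  (t=2,i=1, bit0=0)
  bits 00110110 = 54

54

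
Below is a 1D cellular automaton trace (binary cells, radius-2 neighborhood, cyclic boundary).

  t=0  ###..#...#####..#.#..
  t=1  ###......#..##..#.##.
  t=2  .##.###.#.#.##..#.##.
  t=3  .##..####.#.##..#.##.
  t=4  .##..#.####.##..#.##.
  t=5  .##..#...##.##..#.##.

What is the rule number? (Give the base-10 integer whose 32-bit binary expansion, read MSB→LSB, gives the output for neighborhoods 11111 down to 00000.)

  ##### -> .   bit 31 = 0  t=0,i=11
  ####. -> #   bit 30 = 1  t=0,i=12
  ###.# -> #   bit 29 = 1  t=2,i=6
  ###.. -> #   bit 28 = 1  t=0,i=2
  ##.## -> .   bit 27 = 0  t=1,i=20
  ##.#. -> #   bit 26 = 1  t=2,i=7
  ##..# -> .   bit 25 = 0  t=0,i=3
  ##... -> .   bit 24 = 0  t=1,i=3
  #.### -> .   bit 23 = 0  t=1,i=0
  #.##. -> #   bit 22 = 1  t=1,i=18
  #.#.# -> #   bit 21 = 1  t=2,i=8
  #.#.. -> #   bit 20 = 1  t=0,i=18
  #..## -> .   bit 19 = 0  t=0,i=20
  #..#. -> .   bit 18 = 0  t=0,i=4
  #...# -> .   bit 17 = 0  t=0,i=7
  #.... -> #   bit 16 = 1  t=1,i=4
  .#### -> .   bit 15 = 0  t=0,i=10
  .###. -> #   bit 14 = 1  t=0,i=1
  .##.# -> #   bit 13 = 1  t=1,i=19
  .##.. -> #   bit 12 = 1  t=1,i=13
  .#.## -> .   bit 11 = 0  t=1,i=17
  .#.#. -> .   bit 10 = 0  t=0,i=17
  .#..# -> #   bit 9 = 1  t=0,i=19
  .#... -> .   bit 8 = 0  t=0,i=6
  ..### -> #   bit 7 = 1  t=0,i=0
  ..##. -> #   bit 6 = 1  t=1,i=12
  ..#.# -> #   bit 5 = 1  t=0,i=16
  ..#.. -> .   bit 4 = 0  t=0,i=5
  ...## -> .   bit 3 = 0  t=0,i=8
  ...#. -> #   bit 2 = 1  t=1,i=8
  ....# -> .   bit 1 = 0  t=1,i=7
  ..... -> #   bit 0 = 1  t=1,i=5
  bits 01110100011100010111001011100101 = 1953592037

1953592037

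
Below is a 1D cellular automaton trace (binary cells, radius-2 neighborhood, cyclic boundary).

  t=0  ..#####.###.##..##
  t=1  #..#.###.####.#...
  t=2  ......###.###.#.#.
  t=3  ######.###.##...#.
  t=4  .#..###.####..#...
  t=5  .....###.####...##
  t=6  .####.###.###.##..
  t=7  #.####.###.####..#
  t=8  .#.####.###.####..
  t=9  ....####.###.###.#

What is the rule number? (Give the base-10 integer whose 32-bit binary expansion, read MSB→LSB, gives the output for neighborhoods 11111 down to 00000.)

2052309003

  [31] ##### => .  t=0,i=4
  [30] ####. => #  t=0,i=5
  [29] ###.# => #  t=0,i=6
  [28] ###.. => #  t=4,i=11
  [27] ##.## => #  t=0,i=7
  [26] ##.#. => .  t=1,i=13
  [25] ##..# => #  t=0,i=0
  [24] ##... => .  t=3,i=13
  [23] #.### => .  t=0,i=8
  [22] #.##. => #  t=0,i=12
  [21] #.#.# => .  t=2,i=14
  [20] #.#.. => #  t=1,i=14
  [19] #..## => .  t=0,i=1
  [18] #..#. => .  t=1,i=2
  [17] #...# => #  t=1,i=16
  [16] #.... => #  t=2,i=0
  [15] .#### => #  t=0,i=3
  [14] .###. => #  t=0,i=9
  [13] .##.# => .  t=7,i=0
  [12] .##.. => .  t=0,i=13
  [11] .#.## => .  t=1,i=4
  [10] .#.#. => .  t=2,i=15
  [9] .#..# => .  t=1,i=1
  [8] .#... => .  t=1,i=15
  [7] ..### => .  t=0,i=2
  [6] ..##. => .  t=0,i=16
  [5] ..#.# => .  t=1,i=3
  [4] ..#.. => .  t=1,i=0
  [3] ...## => #  t=2,i=5
  [2] ...#. => .  t=1,i=17
  [1] ....# => #  t=2,i=4
  [0] ..... => #  t=2,i=1
  bits 01111010010100111100000000001011 = 2052309003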